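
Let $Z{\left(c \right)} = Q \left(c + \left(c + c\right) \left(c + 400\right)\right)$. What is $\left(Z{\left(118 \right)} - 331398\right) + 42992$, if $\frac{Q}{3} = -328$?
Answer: $-120696550$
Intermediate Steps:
$Q = -984$ ($Q = 3 \left(-328\right) = -984$)
$Z{\left(c \right)} = - 984 c - 1968 c \left(400 + c\right)$ ($Z{\left(c \right)} = - 984 \left(c + \left(c + c\right) \left(c + 400\right)\right) = - 984 \left(c + 2 c \left(400 + c\right)\right) = - 984 c - 1968 c \left(400 + c\right)$)
$\left(Z{\left(118 \right)} - 331398\right) + 42992 = \left(\left(-984\right) 118 \left(801 + 2 \cdot 118\right) - 331398\right) + 42992 = \left(\left(-984\right) 118 \left(801 + 236\right) - 331398\right) + 42992 = \left(\left(-984\right) 118 \cdot 1037 - 331398\right) + 42992 = \left(-120408144 - 331398\right) + 42992 = -120739542 + 42992 = -120696550$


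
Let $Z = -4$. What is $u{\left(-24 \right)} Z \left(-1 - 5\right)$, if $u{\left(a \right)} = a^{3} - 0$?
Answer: $-331776$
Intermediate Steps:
$u{\left(a \right)} = a^{3}$ ($u{\left(a \right)} = a^{3} + 0 = a^{3}$)
$u{\left(-24 \right)} Z \left(-1 - 5\right) = \left(-24\right)^{3} \left(- 4 \left(-1 - 5\right)\right) = - 13824 \left(\left(-4\right) \left(-6\right)\right) = \left(-13824\right) 24 = -331776$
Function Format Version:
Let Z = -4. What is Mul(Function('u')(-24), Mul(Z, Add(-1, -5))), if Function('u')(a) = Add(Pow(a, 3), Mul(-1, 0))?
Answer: -331776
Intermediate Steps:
Function('u')(a) = Pow(a, 3) (Function('u')(a) = Add(Pow(a, 3), 0) = Pow(a, 3))
Mul(Function('u')(-24), Mul(Z, Add(-1, -5))) = Mul(Pow(-24, 3), Mul(-4, Add(-1, -5))) = Mul(-13824, Mul(-4, -6)) = Mul(-13824, 24) = -331776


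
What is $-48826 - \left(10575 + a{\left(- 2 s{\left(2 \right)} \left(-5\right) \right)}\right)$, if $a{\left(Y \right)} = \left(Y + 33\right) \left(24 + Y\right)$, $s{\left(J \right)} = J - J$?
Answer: $-60193$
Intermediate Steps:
$s{\left(J \right)} = 0$
$a{\left(Y \right)} = \left(24 + Y\right) \left(33 + Y\right)$ ($a{\left(Y \right)} = \left(33 + Y\right) \left(24 + Y\right) = \left(24 + Y\right) \left(33 + Y\right)$)
$-48826 - \left(10575 + a{\left(- 2 s{\left(2 \right)} \left(-5\right) \right)}\right) = -48826 - \left(10575 + \left(792 + \left(\left(-2\right) 0 \left(-5\right)\right)^{2} + 57 \left(-2\right) 0 \left(-5\right)\right)\right) = -48826 - \left(10575 + \left(792 + \left(0 \left(-5\right)\right)^{2} + 57 \cdot 0 \left(-5\right)\right)\right) = -48826 - \left(10575 + \left(792 + 0^{2} + 57 \cdot 0\right)\right) = -48826 - \left(10575 + \left(792 + 0 + 0\right)\right) = -48826 - \left(10575 + 792\right) = -48826 - 11367 = -60193$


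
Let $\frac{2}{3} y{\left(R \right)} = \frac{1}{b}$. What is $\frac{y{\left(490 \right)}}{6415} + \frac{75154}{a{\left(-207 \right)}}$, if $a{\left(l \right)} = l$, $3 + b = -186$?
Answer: $- \frac{6749580763}{18590670} \approx -363.06$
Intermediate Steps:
$b = -189$ ($b = -3 - 186 = -189$)
$y{\left(R \right)} = - \frac{1}{126}$ ($y{\left(R \right)} = \frac{3}{2 \left(-189\right)} = \frac{3}{2} \left(- \frac{1}{189}\right) = - \frac{1}{126}$)
$\frac{y{\left(490 \right)}}{6415} + \frac{75154}{a{\left(-207 \right)}} = - \frac{1}{126 \cdot 6415} + \frac{75154}{-207} = \left(- \frac{1}{126}\right) \frac{1}{6415} + 75154 \left(- \frac{1}{207}\right) = - \frac{1}{808290} - \frac{75154}{207} = - \frac{6749580763}{18590670}$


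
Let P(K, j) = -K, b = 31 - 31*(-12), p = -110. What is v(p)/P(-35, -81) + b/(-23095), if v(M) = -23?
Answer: -3518/5215 ≈ -0.67459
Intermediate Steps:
b = 403 (b = 31 + 372 = 403)
v(p)/P(-35, -81) + b/(-23095) = -23/((-1*(-35))) + 403/(-23095) = -23/35 + 403*(-1/23095) = -23*1/35 - 13/745 = -23/35 - 13/745 = -3518/5215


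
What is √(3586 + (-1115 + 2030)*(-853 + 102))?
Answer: I*√683579 ≈ 826.79*I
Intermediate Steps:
√(3586 + (-1115 + 2030)*(-853 + 102)) = √(3586 + 915*(-751)) = √(3586 - 687165) = √(-683579) = I*√683579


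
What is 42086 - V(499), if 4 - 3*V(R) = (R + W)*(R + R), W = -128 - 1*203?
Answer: 293918/3 ≈ 97973.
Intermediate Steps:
W = -331 (W = -128 - 203 = -331)
V(R) = 4/3 - 2*R*(-331 + R)/3 (V(R) = 4/3 - (R - 331)*(R + R)/3 = 4/3 - (-331 + R)*2*R/3 = 4/3 - 2*R*(-331 + R)/3)
42086 - V(499) = 42086 - (4/3 - ⅔*499² + (662/3)*499) = 42086 - (4/3 - ⅔*249001 + 330338/3) = 42086 - (4/3 - 498002/3 + 330338/3) = 42086 - 1*(-167660/3) = 42086 + 167660/3 = 293918/3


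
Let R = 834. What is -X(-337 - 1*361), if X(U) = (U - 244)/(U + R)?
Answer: 471/68 ≈ 6.9265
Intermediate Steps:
X(U) = (-244 + U)/(834 + U) (X(U) = (U - 244)/(U + 834) = (-244 + U)/(834 + U))
-X(-337 - 1*361) = -(-244 + (-337 - 1*361))/(834 + (-337 - 1*361)) = -(-244 + (-337 - 361))/(834 + (-337 - 361)) = -(-244 - 698)/(834 - 698) = -(-942)/136 = -1*(-471/68) = 471/68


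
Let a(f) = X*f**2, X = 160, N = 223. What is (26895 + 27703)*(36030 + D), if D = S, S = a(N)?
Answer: 436383796660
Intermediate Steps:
a(f) = 160*f**2
S = 7956640 (S = 160*223**2 = 160*49729 = 7956640)
D = 7956640
(26895 + 27703)*(36030 + D) = (26895 + 27703)*(36030 + 7956640) = 54598*7992670 = 436383796660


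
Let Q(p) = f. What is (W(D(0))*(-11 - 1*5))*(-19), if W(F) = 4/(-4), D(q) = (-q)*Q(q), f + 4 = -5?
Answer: -304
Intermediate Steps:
f = -9 (f = -4 - 5 = -9)
Q(p) = -9
D(q) = 9*q (D(q) = -q*(-9) = 9*q)
W(F) = -1 (W(F) = 4*(-¼) = -1)
(W(D(0))*(-11 - 1*5))*(-19) = -(-11 - 1*5)*(-19) = -(-11 - 5)*(-19) = -1*(-16)*(-19) = 16*(-19) = -304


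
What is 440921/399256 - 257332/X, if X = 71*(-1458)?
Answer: 5707100195/1589622408 ≈ 3.5902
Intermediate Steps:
X = -103518
440921/399256 - 257332/X = 440921/399256 - 257332/(-103518) = 440921*(1/399256) - 257332*(-1/103518) = 33917/30712 + 128666/51759 = 5707100195/1589622408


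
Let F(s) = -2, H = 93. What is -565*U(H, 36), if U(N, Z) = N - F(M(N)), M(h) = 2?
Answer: -53675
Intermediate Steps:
U(N, Z) = 2 + N (U(N, Z) = N - 1*(-2) = N + 2 = 2 + N)
-565*U(H, 36) = -565*(2 + 93) = -565*95 = -53675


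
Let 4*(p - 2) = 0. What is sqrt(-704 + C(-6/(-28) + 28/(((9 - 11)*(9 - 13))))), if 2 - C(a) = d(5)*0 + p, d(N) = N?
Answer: 8*I*sqrt(11) ≈ 26.533*I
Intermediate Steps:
p = 2 (p = 2 + (1/4)*0 = 2 + 0 = 2)
C(a) = 0 (C(a) = 2 - (5*0 + 2) = 2 - (0 + 2) = 2 - 1*2 = 2 - 2 = 0)
sqrt(-704 + C(-6/(-28) + 28/(((9 - 11)*(9 - 13))))) = sqrt(-704 + 0) = sqrt(-704) = 8*I*sqrt(11)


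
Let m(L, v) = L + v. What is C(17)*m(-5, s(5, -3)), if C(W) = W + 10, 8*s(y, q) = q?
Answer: -1161/8 ≈ -145.13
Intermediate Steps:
s(y, q) = q/8
C(W) = 10 + W
C(17)*m(-5, s(5, -3)) = (10 + 17)*(-5 + (1/8)*(-3)) = 27*(-5 - 3/8) = 27*(-43/8) = -1161/8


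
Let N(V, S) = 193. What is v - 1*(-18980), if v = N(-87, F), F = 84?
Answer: 19173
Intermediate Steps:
v = 193
v - 1*(-18980) = 193 - 1*(-18980) = 193 + 18980 = 19173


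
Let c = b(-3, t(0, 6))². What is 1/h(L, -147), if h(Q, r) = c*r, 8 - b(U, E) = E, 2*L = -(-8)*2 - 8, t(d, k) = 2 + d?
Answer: -1/5292 ≈ -0.00018896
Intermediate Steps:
L = 4 (L = (-(-8)*2 - 8)/2 = (-4*(-4) - 8)/2 = (16 - 8)/2 = (½)*8 = 4)
b(U, E) = 8 - E
c = 36 (c = (8 - (2 + 0))² = (8 - 1*2)² = (8 - 2)² = 6² = 36)
h(Q, r) = 36*r
1/h(L, -147) = 1/(36*(-147)) = 1/(-5292) = -1/5292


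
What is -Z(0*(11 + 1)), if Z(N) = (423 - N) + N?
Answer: -423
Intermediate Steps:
Z(N) = 423
-Z(0*(11 + 1)) = -1*423 = -423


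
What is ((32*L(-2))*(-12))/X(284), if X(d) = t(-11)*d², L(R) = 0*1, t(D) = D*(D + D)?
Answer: 0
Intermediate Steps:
t(D) = 2*D² (t(D) = D*(2*D) = 2*D²)
L(R) = 0
X(d) = 242*d² (X(d) = (2*(-11)²)*d² = (2*121)*d² = 242*d²)
((32*L(-2))*(-12))/X(284) = ((32*0)*(-12))/((242*284²)) = (0*(-12))/((242*80656)) = 0/19518752 = 0*(1/19518752) = 0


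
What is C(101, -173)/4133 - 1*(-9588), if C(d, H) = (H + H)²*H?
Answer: 18916336/4133 ≈ 4576.9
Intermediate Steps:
C(d, H) = 4*H³ (C(d, H) = (2*H)²*H = (4*H²)*H = 4*H³)
C(101, -173)/4133 - 1*(-9588) = (4*(-173)³)/4133 - 1*(-9588) = (4*(-5177717))*(1/4133) + 9588 = -20710868*1/4133 + 9588 = -20710868/4133 + 9588 = 18916336/4133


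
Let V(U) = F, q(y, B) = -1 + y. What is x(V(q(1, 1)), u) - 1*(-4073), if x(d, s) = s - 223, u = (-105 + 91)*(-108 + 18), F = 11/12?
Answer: 5110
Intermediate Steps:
F = 11/12 (F = 11*(1/12) = 11/12 ≈ 0.91667)
V(U) = 11/12
u = 1260 (u = -14*(-90) = 1260)
x(d, s) = -223 + s
x(V(q(1, 1)), u) - 1*(-4073) = (-223 + 1260) - 1*(-4073) = 1037 + 4073 = 5110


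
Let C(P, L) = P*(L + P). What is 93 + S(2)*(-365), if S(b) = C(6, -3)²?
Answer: -118167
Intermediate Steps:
S(b) = 324 (S(b) = (6*(-3 + 6))² = (6*3)² = 18² = 324)
93 + S(2)*(-365) = 93 + 324*(-365) = 93 - 118260 = -118167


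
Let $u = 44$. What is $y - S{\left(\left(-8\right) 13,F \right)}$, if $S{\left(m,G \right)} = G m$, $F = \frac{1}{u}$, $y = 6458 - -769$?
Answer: $\frac{79523}{11} \approx 7229.4$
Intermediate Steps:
$y = 7227$ ($y = 6458 + 769 = 7227$)
$F = \frac{1}{44} \approx 0.022727$
$y - S{\left(\left(-8\right) 13,F \right)} = 7227 - \frac{\left(-8\right) 13}{44} = 7227 - \frac{1}{44} \left(-104\right) = 7227 - - \frac{26}{11} = 7227 + \frac{26}{11} = \frac{79523}{11}$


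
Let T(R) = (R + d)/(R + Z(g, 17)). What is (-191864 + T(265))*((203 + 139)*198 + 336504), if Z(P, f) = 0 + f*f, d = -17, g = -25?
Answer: -21482758580880/277 ≈ -7.7555e+10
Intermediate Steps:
Z(P, f) = f² (Z(P, f) = 0 + f² = f²)
T(R) = (-17 + R)/(289 + R) (T(R) = (R - 17)/(R + 17²) = (-17 + R)/(R + 289) = (-17 + R)/(289 + R))
(-191864 + T(265))*((203 + 139)*198 + 336504) = (-191864 + (-17 + 265)/(289 + 265))*((203 + 139)*198 + 336504) = (-191864 + 248/554)*(342*198 + 336504) = (-191864 + (1/554)*248)*(67716 + 336504) = (-191864 + 124/277)*404220 = -53146204/277*404220 = -21482758580880/277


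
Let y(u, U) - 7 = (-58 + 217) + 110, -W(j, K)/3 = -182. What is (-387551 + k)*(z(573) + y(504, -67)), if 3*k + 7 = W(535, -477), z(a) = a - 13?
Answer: -971527304/3 ≈ -3.2384e+8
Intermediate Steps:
W(j, K) = 546 (W(j, K) = -3*(-182) = 546)
y(u, U) = 276 (y(u, U) = 7 + ((-58 + 217) + 110) = 7 + (159 + 110) = 7 + 269 = 276)
z(a) = -13 + a
k = 539/3 (k = -7/3 + (1/3)*546 = -7/3 + 182 = 539/3 ≈ 179.67)
(-387551 + k)*(z(573) + y(504, -67)) = (-387551 + 539/3)*((-13 + 573) + 276) = -1162114*(560 + 276)/3 = -1162114/3*836 = -971527304/3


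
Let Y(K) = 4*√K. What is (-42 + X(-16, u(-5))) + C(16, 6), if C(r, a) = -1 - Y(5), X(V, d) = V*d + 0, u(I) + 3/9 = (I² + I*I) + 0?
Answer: -2513/3 - 4*√5 ≈ -846.61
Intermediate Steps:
u(I) = -⅓ + 2*I² (u(I) = -⅓ + ((I² + I*I) + 0) = -⅓ + ((I² + I²) + 0) = -⅓ + (2*I² + 0) = -⅓ + 2*I²)
X(V, d) = V*d
C(r, a) = -1 - 4*√5
(-42 + X(-16, u(-5))) + C(16, 6) = (-42 - 16*(-⅓ + 2*(-5)²)) + (-1 - 4*√5) = (-42 - 16*(-⅓ + 2*25)) + (-1 - 4*√5) = (-42 - 16*(-⅓ + 50)) + (-1 - 4*√5) = (-42 - 16*149/3) + (-1 - 4*√5) = (-42 - 2384/3) + (-1 - 4*√5) = -2510/3 + (-1 - 4*√5) = -2513/3 - 4*√5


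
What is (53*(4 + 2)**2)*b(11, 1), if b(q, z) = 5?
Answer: 9540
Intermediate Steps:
(53*(4 + 2)**2)*b(11, 1) = (53*(4 + 2)**2)*5 = (53*6**2)*5 = (53*36)*5 = 1908*5 = 9540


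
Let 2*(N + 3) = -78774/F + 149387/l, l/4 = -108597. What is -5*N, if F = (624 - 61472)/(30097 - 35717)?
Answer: 60148605968675/3303955128 ≈ 18205.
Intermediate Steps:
l = -434388 (l = 4*(-108597) = -434388)
F = 15212/1405 (F = -60848/(-5620) = -60848*(-1/5620) = 15212/1405 ≈ 10.827)
N = -12029721193735/3303955128 (N = -3 + (-78774/15212/1405 + 149387/(-434388))/2 = -3 + (-78774*1405/15212 + 149387*(-1/434388))/2 = -3 + (-55338735/7606 - 149387/434388)/2 = -3 + (1/2)*(-12019809328351/1651977564) = -3 - 12019809328351/3303955128 = -12029721193735/3303955128 ≈ -3641.0)
-5*N = -5*(-12029721193735/3303955128) = 60148605968675/3303955128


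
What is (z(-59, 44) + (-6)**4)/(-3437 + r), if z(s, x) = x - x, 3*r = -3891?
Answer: -72/263 ≈ -0.27376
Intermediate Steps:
r = -1297 (r = (1/3)*(-3891) = -1297)
z(s, x) = 0
(z(-59, 44) + (-6)**4)/(-3437 + r) = (0 + (-6)**4)/(-3437 - 1297) = (0 + 1296)/(-4734) = 1296*(-1/4734) = -72/263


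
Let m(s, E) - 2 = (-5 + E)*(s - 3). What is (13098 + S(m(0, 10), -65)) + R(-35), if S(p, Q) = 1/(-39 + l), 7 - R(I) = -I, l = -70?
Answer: 1424629/109 ≈ 13070.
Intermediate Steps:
R(I) = 7 + I (R(I) = 7 - (-1)*I = 7 + I)
m(s, E) = 2 + (-5 + E)*(-3 + s) (m(s, E) = 2 + (-5 + E)*(s - 3) = 2 + (-5 + E)*(-3 + s))
S(p, Q) = -1/109 (S(p, Q) = 1/(-39 - 70) = 1/(-109) = -1/109)
(13098 + S(m(0, 10), -65)) + R(-35) = (13098 - 1/109) + (7 - 35) = 1427681/109 - 28 = 1424629/109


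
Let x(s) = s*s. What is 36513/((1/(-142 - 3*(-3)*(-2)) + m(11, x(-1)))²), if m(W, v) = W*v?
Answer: 934732800/3094081 ≈ 302.10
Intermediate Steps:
x(s) = s²
36513/((1/(-142 - 3*(-3)*(-2)) + m(11, x(-1)))²) = 36513/((1/(-142 - 3*(-3)*(-2)) + 11*(-1)²)²) = 36513/((1/(-142 + 9*(-2)) + 11*1)²) = 36513/((1/(-142 - 18) + 11)²) = 36513/((1/(-160) + 11)²) = 36513/((-1/160 + 11)²) = 36513/((1759/160)²) = 36513/(3094081/25600) = 36513*(25600/3094081) = 934732800/3094081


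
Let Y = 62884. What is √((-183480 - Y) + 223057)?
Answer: I*√23307 ≈ 152.67*I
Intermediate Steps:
√((-183480 - Y) + 223057) = √((-183480 - 1*62884) + 223057) = √((-183480 - 62884) + 223057) = √(-246364 + 223057) = √(-23307) = I*√23307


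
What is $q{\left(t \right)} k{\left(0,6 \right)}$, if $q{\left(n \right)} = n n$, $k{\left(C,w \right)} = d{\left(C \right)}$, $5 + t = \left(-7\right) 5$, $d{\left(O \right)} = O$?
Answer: $0$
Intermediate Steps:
$t = -40$ ($t = -5 - 35 = -40$)
$k{\left(C,w \right)} = C$
$q{\left(n \right)} = n^{2}$
$q{\left(t \right)} k{\left(0,6 \right)} = \left(-40\right)^{2} \cdot 0 = 1600 \cdot 0 = 0$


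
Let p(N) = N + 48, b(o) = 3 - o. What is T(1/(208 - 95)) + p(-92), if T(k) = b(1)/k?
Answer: 182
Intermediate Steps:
T(k) = 2/k (T(k) = (3 - 1*1)/k = (3 - 1)/k = 2/k)
p(N) = 48 + N
T(1/(208 - 95)) + p(-92) = 2/(1/(208 - 95)) + (48 - 92) = 2/(1/113) - 44 = 2*113 - 44 = 226 - 44 = 182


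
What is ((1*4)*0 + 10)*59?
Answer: 590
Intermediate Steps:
((1*4)*0 + 10)*59 = (4*0 + 10)*59 = (0 + 10)*59 = 10*59 = 590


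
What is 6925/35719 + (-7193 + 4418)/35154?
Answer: 48107075/418555242 ≈ 0.11494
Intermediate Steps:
6925/35719 + (-7193 + 4418)/35154 = 6925*(1/35719) - 2775*1/35154 = 6925/35719 - 925/11718 = 48107075/418555242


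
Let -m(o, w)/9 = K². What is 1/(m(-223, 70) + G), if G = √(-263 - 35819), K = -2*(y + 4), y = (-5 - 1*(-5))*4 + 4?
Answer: -1152/2672249 - I*√36082/5344498 ≈ -0.0004311 - 3.5542e-5*I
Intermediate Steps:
y = 4 (y = (-5 + 5)*4 + 4 = 0*4 + 4 = 0 + 4 = 4)
K = -16 (K = -2*(4 + 4) = -2*8 = -16)
m(o, w) = -2304 (m(o, w) = -9*(-16)² = -9*256 = -2304)
G = I*√36082 (G = √(-36082) = I*√36082 ≈ 189.95*I)
1/(m(-223, 70) + G) = 1/(-2304 + I*√36082)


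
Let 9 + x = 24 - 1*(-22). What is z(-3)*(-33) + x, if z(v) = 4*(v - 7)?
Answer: 1357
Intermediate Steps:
x = 37 (x = -9 + (24 - 1*(-22)) = -9 + (24 + 22) = -9 + 46 = 37)
z(v) = -28 + 4*v (z(v) = 4*(-7 + v) = -28 + 4*v)
z(-3)*(-33) + x = (-28 + 4*(-3))*(-33) + 37 = (-28 - 12)*(-33) + 37 = -40*(-33) + 37 = 1320 + 37 = 1357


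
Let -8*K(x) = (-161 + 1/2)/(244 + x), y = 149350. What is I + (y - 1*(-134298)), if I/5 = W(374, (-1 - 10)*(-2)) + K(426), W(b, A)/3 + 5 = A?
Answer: 608688353/2144 ≈ 2.8390e+5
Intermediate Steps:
W(b, A) = -15 + 3*A
K(x) = 321/(16*(244 + x)) (K(x) = -(-161 + 1/2)/(8*(244 + x)) = -(-161 + ½)/(8*(244 + x)) = -(-321)/(16*(244 + x)) = 321/(16*(244 + x)))
I = 547041/2144 (I = 5*((-15 + 3*((-1 - 10)*(-2))) + 321/(16*(244 + 426))) = 5*((-15 + 3*(-11*(-2))) + (321/16)/670) = 5*((-15 + 3*22) + (321/16)*(1/670)) = 5*((-15 + 66) + 321/10720) = 5*(51 + 321/10720) = 5*(547041/10720) = 547041/2144 ≈ 255.15)
I + (y - 1*(-134298)) = 547041/2144 + (149350 - 1*(-134298)) = 547041/2144 + (149350 + 134298) = 547041/2144 + 283648 = 608688353/2144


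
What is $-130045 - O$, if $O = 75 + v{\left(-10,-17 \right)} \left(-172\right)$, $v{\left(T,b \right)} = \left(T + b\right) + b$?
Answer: $-137688$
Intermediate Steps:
$v{\left(T,b \right)} = T + 2 b$
$O = 7643$ ($O = 75 + \left(-10 + 2 \left(-17\right)\right) \left(-172\right) = 75 + \left(-10 - 34\right) \left(-172\right) = 75 - -7568 = 75 + 7568 = 7643$)
$-130045 - O = -130045 - 7643 = -137688$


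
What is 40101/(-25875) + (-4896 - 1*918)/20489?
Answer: -324022213/176717625 ≈ -1.8336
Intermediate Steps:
40101/(-25875) + (-4896 - 1*918)/20489 = 40101*(-1/25875) + (-4896 - 918)*(1/20489) = -13367/8625 - 5814*1/20489 = -13367/8625 - 5814/20489 = -324022213/176717625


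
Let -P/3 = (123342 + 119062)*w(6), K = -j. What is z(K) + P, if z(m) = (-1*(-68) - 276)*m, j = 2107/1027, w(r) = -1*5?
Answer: 287282452/79 ≈ 3.6365e+6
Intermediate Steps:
w(r) = -5
j = 2107/1027 (j = 2107*(1/1027) = 2107/1027 ≈ 2.0516)
K = -2107/1027 (K = -1*2107/1027 = -2107/1027 ≈ -2.0516)
P = 3636060 (P = -3*(123342 + 119062)*(-5) = -727212*(-5) = -3*(-1212020) = 3636060)
z(m) = -208*m (z(m) = (68 - 276)*m = -208*m)
z(K) + P = -208*(-2107/1027) + 3636060 = 33712/79 + 3636060 = 287282452/79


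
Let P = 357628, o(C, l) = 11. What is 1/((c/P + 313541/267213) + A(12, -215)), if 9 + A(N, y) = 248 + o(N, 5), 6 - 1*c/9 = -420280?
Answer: 47781425382/12506798339005 ≈ 0.0038204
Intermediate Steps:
c = 3782574 (c = 54 - 9*(-420280) = 54 + 3782520 = 3782574)
A(N, y) = 250 (A(N, y) = -9 + (248 + 11) = -9 + 259 = 250)
1/((c/P + 313541/267213) + A(12, -215)) = 1/((3782574/357628 + 313541/267213) + 250) = 1/((3782574*(1/357628) + 313541*(1/267213)) + 250) = 1/((1891287/178814 + 313541/267213) + 250) = 1/(561441993505/47781425382 + 250) = 1/(12506798339005/47781425382) = 47781425382/12506798339005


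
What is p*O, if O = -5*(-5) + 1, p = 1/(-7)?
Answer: -26/7 ≈ -3.7143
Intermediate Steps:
p = -⅐ ≈ -0.14286
O = 26 (O = 25 + 1 = 26)
p*O = -⅐*26 = -26/7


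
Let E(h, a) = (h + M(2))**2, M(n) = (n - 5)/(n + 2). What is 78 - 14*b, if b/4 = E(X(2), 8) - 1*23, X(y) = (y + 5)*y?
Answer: -16931/2 ≈ -8465.5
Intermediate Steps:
M(n) = (-5 + n)/(2 + n)
X(y) = y*(5 + y) (X(y) = (5 + y)*y = y*(5 + y))
E(h, a) = (-3/4 + h)**2 (E(h, a) = (h + (-5 + 2)/(2 + 2))**2 = (h - 3/4)**2 = (-3/4 + h)**2)
b = 2441/4 (b = 4*((-3 + 4*(2*(5 + 2)))**2/16 - 1*23) = 4*((-3 + 4*(2*7))**2/16 - 23) = 4*((-3 + 4*14)**2/16 - 23) = 4*((-3 + 56)**2/16 - 23) = 4*((1/16)*53**2 - 23) = 4*((1/16)*2809 - 23) = 4*(2809/16 - 23) = 4*(2441/16) = 2441/4 ≈ 610.25)
78 - 14*b = 78 - 14*2441/4 = 78 - 17087/2 = -16931/2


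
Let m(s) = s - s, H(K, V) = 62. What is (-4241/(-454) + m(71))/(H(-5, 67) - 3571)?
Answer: -4241/1593086 ≈ -0.0026621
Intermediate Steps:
m(s) = 0
(-4241/(-454) + m(71))/(H(-5, 67) - 3571) = (-4241/(-454) + 0)/(62 - 3571) = (-4241*(-1/454) + 0)/(-3509) = (4241/454 + 0)*(-1/3509) = (4241/454)*(-1/3509) = -4241/1593086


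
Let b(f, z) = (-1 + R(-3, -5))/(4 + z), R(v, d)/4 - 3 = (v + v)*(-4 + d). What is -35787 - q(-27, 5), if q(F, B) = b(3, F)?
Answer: -822874/23 ≈ -35777.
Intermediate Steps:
R(v, d) = 12 + 8*v*(-4 + d) (R(v, d) = 12 + 4*((v + v)*(-4 + d)) = 12 + 4*((2*v)*(-4 + d)) = 12 + 4*(2*v*(-4 + d)) = 12 + 8*v*(-4 + d))
b(f, z) = 227/(4 + z) (b(f, z) = (-1 + (12 - 32*(-3) + 8*(-5)*(-3)))/(4 + z) = (-1 + (12 + 96 + 120))/(4 + z) = (-1 + 228)/(4 + z) = 227/(4 + z))
q(F, B) = 227/(4 + F)
-35787 - q(-27, 5) = -35787 - 227/(4 - 27) = -35787 - 227/(-23) = -35787 - 227*(-1)/23 = -35787 - 1*(-227/23) = -35787 + 227/23 = -822874/23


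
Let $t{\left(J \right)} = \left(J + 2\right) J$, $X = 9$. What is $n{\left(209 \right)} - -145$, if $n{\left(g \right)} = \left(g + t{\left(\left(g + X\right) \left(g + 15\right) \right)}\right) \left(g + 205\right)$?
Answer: $987250108303$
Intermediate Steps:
$t{\left(J \right)} = J \left(2 + J\right)$ ($t{\left(J \right)} = \left(2 + J\right) J = J \left(2 + J\right)$)
$n{\left(g \right)} = \left(205 + g\right) \left(g + \left(2 + \left(9 + g\right) \left(15 + g\right)\right) \left(9 + g\right) \left(15 + g\right)\right)$ ($n{\left(g \right)} = \left(g + \left(g + 9\right) \left(g + 15\right) \left(2 + \left(g + 9\right) \left(g + 15\right)\right)\right) \left(g + 205\right) = \left(g + \left(9 + g\right) \left(15 + g\right) \left(2 + \left(9 + g\right) \left(15 + g\right)\right)\right) \left(205 + g\right) = \left(g + \left(2 + \left(9 + g\right) \left(15 + g\right)\right) \left(9 + g\right) \left(15 + g\right)\right) \left(205 + g\right) = \left(205 + g\right) \left(g + \left(2 + \left(9 + g\right) \left(15 + g\right)\right) \left(9 + g\right) \left(15 + g\right)\right)$)
$n{\left(209 \right)} - -145 = \left(3791475 + 209^{5} + 253 \cdot 209^{4} + 10688 \cdot 209^{3} + 180369 \cdot 209^{2} + 1356940 \cdot 209\right) - -145 = \left(3791475 + 398778220049 + 253 \cdot 1908029761 + 10688 \cdot 9129329 + 180369 \cdot 43681 + 283600460\right) + \left(-19396 + 19541\right) = \left(3791475 + 398778220049 + 482731529533 + 97574268352 + 7878698289 + 283600460\right) + 145 = 987250108158 + 145 = 987250108303$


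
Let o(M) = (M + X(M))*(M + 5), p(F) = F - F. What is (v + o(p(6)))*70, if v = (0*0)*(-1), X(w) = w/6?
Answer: 0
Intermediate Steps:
X(w) = w/6 (X(w) = w*(1/6) = w/6)
p(F) = 0
o(M) = 7*M*(5 + M)/6 (o(M) = (M + M/6)*(M + 5) = (7*M/6)*(5 + M) = 7*M*(5 + M)/6)
v = 0 (v = 0*(-1) = 0)
(v + o(p(6)))*70 = (0 + (7/6)*0*(5 + 0))*70 = (0 + (7/6)*0*5)*70 = (0 + 0)*70 = 0*70 = 0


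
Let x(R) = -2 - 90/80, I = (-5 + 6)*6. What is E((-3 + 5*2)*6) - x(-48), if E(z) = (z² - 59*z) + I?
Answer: -5639/8 ≈ -704.88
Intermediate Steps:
I = 6 (I = 1*6 = 6)
E(z) = 6 + z² - 59*z (E(z) = (z² - 59*z) + 6 = 6 + z² - 59*z)
x(R) = -25/8 (x(R) = -2 - 90*1/80 = -2 - 9/8 = -25/8)
E((-3 + 5*2)*6) - x(-48) = (6 + ((-3 + 5*2)*6)² - 59*(-3 + 5*2)*6) - 1*(-25/8) = (6 + ((-3 + 10)*6)² - 59*(-3 + 10)*6) + 25/8 = (6 + (7*6)² - 413*6) + 25/8 = (6 + 42² - 59*42) + 25/8 = (6 + 1764 - 2478) + 25/8 = -708 + 25/8 = -5639/8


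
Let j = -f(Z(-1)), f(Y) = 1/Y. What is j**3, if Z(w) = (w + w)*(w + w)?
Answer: -1/64 ≈ -0.015625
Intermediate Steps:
Z(w) = 4*w**2 (Z(w) = (2*w)*(2*w) = 4*w**2)
j = -1/4 (j = -1/(4*(-1)**2) = -1/(4*1) = -1/4 ≈ -0.25000)
j**3 = (-1/4)**3 = -1/64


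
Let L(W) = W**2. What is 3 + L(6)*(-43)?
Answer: -1545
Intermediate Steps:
3 + L(6)*(-43) = 3 + 6**2*(-43) = 3 + 36*(-43) = 3 - 1548 = -1545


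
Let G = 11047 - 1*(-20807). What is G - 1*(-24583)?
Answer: 56437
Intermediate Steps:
G = 31854 (G = 11047 + 20807 = 31854)
G - 1*(-24583) = 31854 - 1*(-24583) = 31854 + 24583 = 56437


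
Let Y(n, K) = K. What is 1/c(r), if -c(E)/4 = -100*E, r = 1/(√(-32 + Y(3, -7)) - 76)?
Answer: -19/100 + I*√39/400 ≈ -0.19 + 0.015612*I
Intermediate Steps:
r = 1/(-76 + I*√39) (r = 1/(√(-32 - 7) - 76) = 1/(√(-39) - 76) = 1/(I*√39 - 76) = 1/(-76 + I*√39) ≈ -0.01307 - 0.0010739*I)
c(E) = 400*E (c(E) = -(-400)*E = 400*E)
1/c(r) = 1/(400*(-76/5815 - I*√39/5815)) = 1/(-6080/1163 - 80*I*√39/1163)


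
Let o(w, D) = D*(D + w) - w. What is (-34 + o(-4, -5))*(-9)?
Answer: -135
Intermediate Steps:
o(w, D) = -w + D*(D + w)
(-34 + o(-4, -5))*(-9) = (-34 + ((-5)² - 1*(-4) - 5*(-4)))*(-9) = (-34 + (25 + 4 + 20))*(-9) = (-34 + 49)*(-9) = 15*(-9) = -135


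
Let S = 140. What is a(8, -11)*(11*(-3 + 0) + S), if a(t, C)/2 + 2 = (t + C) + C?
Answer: -3424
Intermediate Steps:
a(t, C) = -4 + 2*t + 4*C (a(t, C) = -4 + 2*((t + C) + C) = -4 + 2*((C + t) + C) = -4 + 2*(t + 2*C) = -4 + (2*t + 4*C) = -4 + 2*t + 4*C)
a(8, -11)*(11*(-3 + 0) + S) = (-4 + 2*8 + 4*(-11))*(11*(-3 + 0) + 140) = (-4 + 16 - 44)*(11*(-3) + 140) = -32*(-33 + 140) = -32*107 = -3424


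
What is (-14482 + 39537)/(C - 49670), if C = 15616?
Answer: -25055/34054 ≈ -0.73574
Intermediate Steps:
(-14482 + 39537)/(C - 49670) = (-14482 + 39537)/(15616 - 49670) = 25055/(-34054) = 25055*(-1/34054) = -25055/34054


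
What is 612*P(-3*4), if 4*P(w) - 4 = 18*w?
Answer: -32436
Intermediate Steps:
P(w) = 1 + 9*w/2 (P(w) = 1 + (18*w)/4 = 1 + 9*w/2)
612*P(-3*4) = 612*(1 + 9*(-3*4)/2) = 612*(1 + (9/2)*(-12)) = 612*(1 - 54) = 612*(-53) = -32436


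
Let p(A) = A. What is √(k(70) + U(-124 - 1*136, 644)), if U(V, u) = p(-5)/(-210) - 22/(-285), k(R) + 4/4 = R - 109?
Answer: I*√635196030/3990 ≈ 6.3166*I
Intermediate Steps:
k(R) = -110 + R (k(R) = -1 + (R - 109) = -1 + (-109 + R) = -110 + R)
U(V, u) = 403/3990 (U(V, u) = -5/(-210) - 22/(-285) = -5*(-1/210) - 22*(-1/285) = 1/42 + 22/285 = 403/3990)
√(k(70) + U(-124 - 1*136, 644)) = √((-110 + 70) + 403/3990) = √(-40 + 403/3990) = √(-159197/3990) = I*√635196030/3990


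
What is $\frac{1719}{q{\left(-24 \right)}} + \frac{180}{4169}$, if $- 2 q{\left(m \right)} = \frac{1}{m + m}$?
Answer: $\frac{687985236}{4169} \approx 1.6502 \cdot 10^{5}$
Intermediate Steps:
$q{\left(m \right)} = - \frac{1}{4 m}$ ($q{\left(m \right)} = - \frac{1}{2 \left(m + m\right)} = - \frac{1}{2 \cdot 2 m} = - \frac{\frac{1}{2} \frac{1}{m}}{2} = - \frac{1}{4 m}$)
$\frac{1719}{q{\left(-24 \right)}} + \frac{180}{4169} = \frac{1719}{\left(- \frac{1}{4}\right) \frac{1}{-24}} + \frac{180}{4169} = \frac{1719}{\left(- \frac{1}{4}\right) \left(- \frac{1}{24}\right)} + 180 \cdot \frac{1}{4169} = 1719 \frac{1}{\frac{1}{96}} + \frac{180}{4169} = 1719 \cdot 96 + \frac{180}{4169} = 165024 + \frac{180}{4169} = \frac{687985236}{4169}$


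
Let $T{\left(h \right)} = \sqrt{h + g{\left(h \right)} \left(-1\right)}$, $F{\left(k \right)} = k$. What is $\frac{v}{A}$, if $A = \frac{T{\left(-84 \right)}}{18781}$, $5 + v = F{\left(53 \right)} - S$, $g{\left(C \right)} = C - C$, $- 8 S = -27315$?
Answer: $\frac{24085291 i \sqrt{21}}{16} \approx 6.8983 \cdot 10^{6} i$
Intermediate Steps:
$S = \frac{27315}{8}$ ($S = \left(- \frac{1}{8}\right) \left(-27315\right) = \frac{27315}{8} \approx 3414.4$)
$g{\left(C \right)} = 0$
$T{\left(h \right)} = \sqrt{h}$ ($T{\left(h \right)} = \sqrt{h + 0 \left(-1\right)} = \sqrt{h + 0} = \sqrt{h}$)
$v = - \frac{26931}{8}$ ($v = -5 + \left(53 - \frac{27315}{8}\right) = -5 - \frac{26891}{8} = - \frac{26931}{8} \approx -3366.4$)
$A = \frac{2 i \sqrt{21}}{18781}$ ($A = \frac{\sqrt{-84}}{18781} = 2 i \sqrt{21} \cdot \frac{1}{18781} = \frac{2 i \sqrt{21}}{18781} \approx 0.000488 i$)
$\frac{v}{A} = - \frac{26931}{8 \frac{2 i \sqrt{21}}{18781}} = - \frac{26931 \left(- \frac{2683 i \sqrt{21}}{6}\right)}{8} = \frac{24085291 i \sqrt{21}}{16}$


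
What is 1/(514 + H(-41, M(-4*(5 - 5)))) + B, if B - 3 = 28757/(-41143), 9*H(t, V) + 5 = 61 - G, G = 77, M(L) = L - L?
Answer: 145444949/63154505 ≈ 2.3030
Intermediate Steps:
M(L) = 0
H(t, V) = -7/3 (H(t, V) = -5/9 + (61 - 1*77)/9 = -5/9 + (61 - 77)/9 = -5/9 + (1/9)*(-16) = -5/9 - 16/9 = -7/3)
B = 94672/41143 (B = 3 + 28757/(-41143) = 3 + 28757*(-1/41143) = 3 - 28757/41143 = 94672/41143 ≈ 2.3010)
1/(514 + H(-41, M(-4*(5 - 5)))) + B = 1/(514 - 7/3) + 94672/41143 = 1/(1535/3) + 94672/41143 = 3/1535 + 94672/41143 = 145444949/63154505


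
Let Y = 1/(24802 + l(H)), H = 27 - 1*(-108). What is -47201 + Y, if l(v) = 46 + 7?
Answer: -1173180854/24855 ≈ -47201.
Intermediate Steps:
H = 135 (H = 27 + 108 = 135)
l(v) = 53
Y = 1/24855 (Y = 1/(24802 + 53) = 1/24855 ≈ 4.0233e-5)
-47201 + Y = -47201 + 1/24855 = -1173180854/24855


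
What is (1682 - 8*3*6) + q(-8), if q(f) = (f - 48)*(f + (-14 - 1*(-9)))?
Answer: 2266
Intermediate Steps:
q(f) = (-48 + f)*(-5 + f) (q(f) = (-48 + f)*(f + (-14 + 9)) = (-48 + f)*(f - 5) = (-48 + f)*(-5 + f))
(1682 - 8*3*6) + q(-8) = (1682 - 8*3*6) + (240 + (-8)**2 - 53*(-8)) = (1682 - 24*6) + (240 + 64 + 424) = (1682 - 144) + 728 = 1538 + 728 = 2266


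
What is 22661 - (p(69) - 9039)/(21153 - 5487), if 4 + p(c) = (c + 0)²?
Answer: 177505754/7833 ≈ 22661.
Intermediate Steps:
p(c) = -4 + c² (p(c) = -4 + (c + 0)² = -4 + c²)
22661 - (p(69) - 9039)/(21153 - 5487) = 22661 - ((-4 + 69²) - 9039)/(21153 - 5487) = 22661 - ((-4 + 4761) - 9039)/15666 = 22661 - (4757 - 9039)/15666 = 22661 - (-4282)/15666 = 22661 - 1*(-2141/7833) = 22661 + 2141/7833 = 177505754/7833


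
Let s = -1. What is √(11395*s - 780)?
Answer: 5*I*√487 ≈ 110.34*I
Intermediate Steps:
√(11395*s - 780) = √(11395*(-1) - 780) = √(-11395 - 780) = √(-12175) = 5*I*√487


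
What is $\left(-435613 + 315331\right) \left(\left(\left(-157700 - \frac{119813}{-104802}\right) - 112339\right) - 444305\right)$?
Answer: $\frac{1500809835823525}{17467} \approx 8.5923 \cdot 10^{10}$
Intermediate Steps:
$\left(-435613 + 315331\right) \left(\left(\left(-157700 - \frac{119813}{-104802}\right) - 112339\right) - 444305\right) = - 120282 \left(\left(\left(-157700 - - \frac{119813}{104802}\right) - 112339\right) - 444305\right) = - 120282 \left(\left(\left(-157700 + \frac{119813}{104802}\right) - 112339\right) - 444305\right) = - 120282 \left(\left(- \frac{16527155587}{104802} - 112339\right) - 444305\right) = - 120282 \left(- \frac{28300507465}{104802} - 444305\right) = \left(-120282\right) \left(- \frac{74864560075}{104802}\right) = \frac{1500809835823525}{17467}$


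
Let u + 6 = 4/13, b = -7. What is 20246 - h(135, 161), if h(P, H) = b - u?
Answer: 263215/13 ≈ 20247.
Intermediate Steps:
u = -74/13 (u = -6 + 4/13 = -74/13 ≈ -5.6923)
h(P, H) = -17/13 (h(P, H) = -7 - 1*(-74/13) = -7 + 74/13 = -17/13)
20246 - h(135, 161) = 20246 - 1*(-17/13) = 20246 + 17/13 = 263215/13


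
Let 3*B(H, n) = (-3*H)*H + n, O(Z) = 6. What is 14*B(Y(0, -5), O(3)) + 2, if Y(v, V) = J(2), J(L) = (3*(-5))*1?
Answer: -3120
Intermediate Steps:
J(L) = -15 (J(L) = -15*1 = -15)
Y(v, V) = -15
B(H, n) = -H**2 + n/3 (B(H, n) = ((-3*H)*H + n)/3 = (-3*H**2 + n)/3 = (n - 3*H**2)/3 = -H**2 + n/3)
14*B(Y(0, -5), O(3)) + 2 = 14*(-1*(-15)**2 + (1/3)*6) + 2 = 14*(-1*225 + 2) + 2 = 14*(-225 + 2) + 2 = 14*(-223) + 2 = -3122 + 2 = -3120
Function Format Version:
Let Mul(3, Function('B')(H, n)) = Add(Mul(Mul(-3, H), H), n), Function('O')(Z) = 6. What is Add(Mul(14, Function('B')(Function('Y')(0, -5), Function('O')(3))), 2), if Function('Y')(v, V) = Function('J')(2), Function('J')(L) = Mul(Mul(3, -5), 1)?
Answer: -3120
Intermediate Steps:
Function('J')(L) = -15 (Function('J')(L) = Mul(-15, 1) = -15)
Function('Y')(v, V) = -15
Function('B')(H, n) = Add(Mul(-1, Pow(H, 2)), Mul(Rational(1, 3), n)) (Function('B')(H, n) = Mul(Rational(1, 3), Add(Mul(Mul(-3, H), H), n)) = Mul(Rational(1, 3), Add(Mul(-3, Pow(H, 2)), n)) = Mul(Rational(1, 3), Add(n, Mul(-3, Pow(H, 2)))) = Add(Mul(-1, Pow(H, 2)), Mul(Rational(1, 3), n)))
Add(Mul(14, Function('B')(Function('Y')(0, -5), Function('O')(3))), 2) = Add(Mul(14, Add(Mul(-1, Pow(-15, 2)), Mul(Rational(1, 3), 6))), 2) = Add(Mul(14, Add(Mul(-1, 225), 2)), 2) = Add(Mul(14, Add(-225, 2)), 2) = Add(Mul(14, -223), 2) = Add(-3122, 2) = -3120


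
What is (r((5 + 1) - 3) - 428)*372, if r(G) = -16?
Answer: -165168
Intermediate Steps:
(r((5 + 1) - 3) - 428)*372 = (-16 - 428)*372 = -444*372 = -165168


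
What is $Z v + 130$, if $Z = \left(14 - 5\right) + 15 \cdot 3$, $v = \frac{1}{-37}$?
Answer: $\frac{4756}{37} \approx 128.54$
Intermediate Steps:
$v = - \frac{1}{37} \approx -0.027027$
$Z = 54$ ($Z = 9 + 45 = 54$)
$Z v + 130 = 54 \left(- \frac{1}{37}\right) + 130 = - \frac{54}{37} + 130 = \frac{4756}{37}$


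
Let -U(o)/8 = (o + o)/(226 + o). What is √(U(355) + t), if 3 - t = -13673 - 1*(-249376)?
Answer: 2*I*√19891606945/581 ≈ 485.5*I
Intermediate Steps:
U(o) = -16*o/(226 + o) (U(o) = -8*(o + o)/(226 + o) = -8*2*o/(226 + o) = -16*o/(226 + o))
t = -235700 (t = 3 - (-13673 - 1*(-249376)) = 3 - (-13673 + 249376) = 3 - 1*235703 = 3 - 235703 = -235700)
√(U(355) + t) = √(-16*355/(226 + 355) - 235700) = √(-16*355/581 - 235700) = √(-16*355*1/581 - 235700) = √(-5680/581 - 235700) = √(-136947380/581) = 2*I*√19891606945/581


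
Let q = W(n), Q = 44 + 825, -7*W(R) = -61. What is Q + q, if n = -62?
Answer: 6144/7 ≈ 877.71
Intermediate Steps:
W(R) = 61/7 (W(R) = -⅐*(-61) = 61/7)
Q = 869
q = 61/7 ≈ 8.7143
Q + q = 869 + 61/7 = 6144/7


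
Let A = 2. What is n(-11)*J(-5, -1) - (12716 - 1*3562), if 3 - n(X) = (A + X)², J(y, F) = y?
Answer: -8764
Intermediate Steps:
n(X) = 3 - (2 + X)²
n(-11)*J(-5, -1) - (12716 - 1*3562) = (3 - (2 - 11)²)*(-5) - (12716 - 1*3562) = (3 - 1*(-9)²)*(-5) - (12716 - 3562) = (3 - 1*81)*(-5) - 1*9154 = (3 - 81)*(-5) - 9154 = -78*(-5) - 9154 = 390 - 9154 = -8764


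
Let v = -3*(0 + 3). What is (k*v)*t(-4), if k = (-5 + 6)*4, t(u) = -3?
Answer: 108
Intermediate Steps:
k = 4 (k = 1*4 = 4)
v = -9 (v = -3*3 = -9)
(k*v)*t(-4) = (4*(-9))*(-3) = -36*(-3) = 108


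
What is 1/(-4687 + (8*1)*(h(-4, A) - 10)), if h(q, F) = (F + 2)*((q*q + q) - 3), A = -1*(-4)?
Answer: -1/4335 ≈ -0.00023068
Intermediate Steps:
A = 4
h(q, F) = (2 + F)*(-3 + q + q**2) (h(q, F) = (2 + F)*((q**2 + q) - 3) = (2 + F)*((q + q**2) - 3) = (2 + F)*(-3 + q + q**2))
1/(-4687 + (8*1)*(h(-4, A) - 10)) = 1/(-4687 + (8*1)*((-6 - 3*4 + 2*(-4) + 2*(-4)**2 + 4*(-4) + 4*(-4)**2) - 10)) = 1/(-4687 + 8*((-6 - 12 - 8 + 2*16 - 16 + 4*16) - 10)) = 1/(-4687 + 8*((-6 - 12 - 8 + 32 - 16 + 64) - 10)) = 1/(-4687 + 8*(54 - 10)) = 1/(-4687 + 8*44) = 1/(-4687 + 352) = 1/(-4335) = -1/4335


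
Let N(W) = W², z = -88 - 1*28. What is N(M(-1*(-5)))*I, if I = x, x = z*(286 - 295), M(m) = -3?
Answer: 9396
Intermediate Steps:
z = -116 (z = -88 - 28 = -116)
x = 1044 (x = -116*(286 - 295) = -116*(-9) = 1044)
I = 1044
N(M(-1*(-5)))*I = (-3)²*1044 = 9*1044 = 9396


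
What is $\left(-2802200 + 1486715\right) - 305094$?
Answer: $-1620579$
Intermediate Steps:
$\left(-2802200 + 1486715\right) - 305094 = -1315485 - 305094 = -1620579$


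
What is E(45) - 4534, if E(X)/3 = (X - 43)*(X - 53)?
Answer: -4582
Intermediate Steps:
E(X) = 3*(-53 + X)*(-43 + X) (E(X) = 3*((X - 43)*(X - 53)) = 3*((-43 + X)*(-53 + X)) = 3*((-53 + X)*(-43 + X)) = 3*(-53 + X)*(-43 + X))
E(45) - 4534 = (6837 - 288*45 + 3*45**2) - 4534 = (6837 - 12960 + 3*2025) - 4534 = (6837 - 12960 + 6075) - 4534 = -48 - 4534 = -4582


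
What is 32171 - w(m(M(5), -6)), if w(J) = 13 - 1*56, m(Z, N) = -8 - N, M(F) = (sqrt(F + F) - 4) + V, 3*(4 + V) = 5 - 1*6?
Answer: 32214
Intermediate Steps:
V = -13/3 (V = -4 + (5 - 1*6)/3 = -4 + (5 - 6)/3 = -4 + (1/3)*(-1) = -4 - 1/3 = -13/3 ≈ -4.3333)
M(F) = -25/3 + sqrt(2)*sqrt(F) (M(F) = (sqrt(F + F) - 4) - 13/3 = (sqrt(2*F) - 4) - 13/3 = (sqrt(2)*sqrt(F) - 4) - 13/3 = (-4 + sqrt(2)*sqrt(F)) - 13/3 = -25/3 + sqrt(2)*sqrt(F))
w(J) = -43 (w(J) = 13 - 56 = -43)
32171 - w(m(M(5), -6)) = 32171 - 1*(-43) = 32171 + 43 = 32214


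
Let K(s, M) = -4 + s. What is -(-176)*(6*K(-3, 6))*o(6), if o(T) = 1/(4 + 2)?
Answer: -1232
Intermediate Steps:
o(T) = ⅙ (o(T) = 1/6 = ⅙)
-(-176)*(6*K(-3, 6))*o(6) = -(-176)*(6*(-4 - 3))*(⅙) = -(-176)*(6*(-7))*(⅙) = -(-176)*(-42*⅙) = -(-176)*(-7) = -176*7 = -1232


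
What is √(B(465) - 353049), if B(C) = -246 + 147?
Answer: 2*I*√88287 ≈ 594.26*I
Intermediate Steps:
B(C) = -99
√(B(465) - 353049) = √(-99 - 353049) = √(-353148) = 2*I*√88287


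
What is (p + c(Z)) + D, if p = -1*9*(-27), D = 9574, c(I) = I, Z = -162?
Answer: 9655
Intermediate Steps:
p = 243 (p = -9*(-27) = 243)
(p + c(Z)) + D = (243 - 162) + 9574 = 81 + 9574 = 9655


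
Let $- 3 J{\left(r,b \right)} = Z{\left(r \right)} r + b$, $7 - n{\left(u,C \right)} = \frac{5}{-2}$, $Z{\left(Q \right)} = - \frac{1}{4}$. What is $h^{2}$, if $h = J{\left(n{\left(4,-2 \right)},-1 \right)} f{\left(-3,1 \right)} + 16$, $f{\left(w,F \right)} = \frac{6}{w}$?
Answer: $\frac{3025}{16} \approx 189.06$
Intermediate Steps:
$Z{\left(Q \right)} = - \frac{1}{4}$ ($Z{\left(Q \right)} = \left(-1\right) \frac{1}{4} = - \frac{1}{4}$)
$n{\left(u,C \right)} = \frac{19}{2}$ ($n{\left(u,C \right)} = 7 - \frac{5}{-2} = 7 - 5 \left(- \frac{1}{2}\right) = 7 - - \frac{5}{2} = 7 + \frac{5}{2} = \frac{19}{2}$)
$J{\left(r,b \right)} = - \frac{b}{3} + \frac{r}{12}$ ($J{\left(r,b \right)} = - \frac{- \frac{r}{4} + b}{3} = - \frac{b - \frac{r}{4}}{3} = - \frac{b}{3} + \frac{r}{12}$)
$h = \frac{55}{4}$ ($h = \left(\left(- \frac{1}{3}\right) \left(-1\right) + \frac{1}{12} \cdot \frac{19}{2}\right) \frac{6}{-3} + 16 = \left(\frac{1}{3} + \frac{19}{24}\right) 6 \left(- \frac{1}{3}\right) + 16 = \frac{9}{8} \left(-2\right) + 16 = - \frac{9}{4} + 16 = \frac{55}{4} \approx 13.75$)
$h^{2} = \left(\frac{55}{4}\right)^{2} = \frac{3025}{16}$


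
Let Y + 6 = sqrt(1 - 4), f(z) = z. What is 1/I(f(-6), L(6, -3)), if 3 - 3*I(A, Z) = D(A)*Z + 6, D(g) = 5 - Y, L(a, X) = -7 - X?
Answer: 123/1729 + 12*I*sqrt(3)/1729 ≈ 0.071139 + 0.012021*I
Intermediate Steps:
Y = -6 + I*sqrt(3) (Y = -6 + sqrt(1 - 4) = -6 + sqrt(-3) = -6 + I*sqrt(3) ≈ -6.0 + 1.732*I)
D(g) = 11 - I*sqrt(3) (D(g) = 5 - (-6 + I*sqrt(3)) = 5 + (6 - I*sqrt(3)) = 11 - I*sqrt(3))
I(A, Z) = -1 - Z*(11 - I*sqrt(3))/3 (I(A, Z) = 1 - ((11 - I*sqrt(3))*Z + 6)/3 = 1 - (Z*(11 - I*sqrt(3)) + 6)/3 = 1 - (6 + Z*(11 - I*sqrt(3)))/3 = 1 + (-2 - Z*(11 - I*sqrt(3))/3) = -1 - Z*(11 - I*sqrt(3))/3)
1/I(f(-6), L(6, -3)) = 1/(-1 - (-7 - 1*(-3))*(11 - I*sqrt(3))/3) = 1/(-1 - (-7 + 3)*(11 - I*sqrt(3))/3) = 1/(-1 - 1/3*(-4)*(11 - I*sqrt(3))) = 1/(-1 + (44/3 - 4*I*sqrt(3)/3)) = 1/(41/3 - 4*I*sqrt(3)/3)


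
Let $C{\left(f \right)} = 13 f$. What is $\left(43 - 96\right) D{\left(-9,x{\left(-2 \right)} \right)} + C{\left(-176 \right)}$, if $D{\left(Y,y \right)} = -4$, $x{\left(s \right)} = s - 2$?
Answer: $-2076$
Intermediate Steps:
$x{\left(s \right)} = -2 + s$
$\left(43 - 96\right) D{\left(-9,x{\left(-2 \right)} \right)} + C{\left(-176 \right)} = \left(43 - 96\right) \left(-4\right) + 13 \left(-176\right) = \left(-53\right) \left(-4\right) - 2288 = 212 - 2288 = -2076$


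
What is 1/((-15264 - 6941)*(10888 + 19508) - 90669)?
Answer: -1/675033849 ≈ -1.4814e-9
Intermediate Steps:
1/((-15264 - 6941)*(10888 + 19508) - 90669) = 1/(-22205*30396 - 90669) = 1/(-674943180 - 90669) = 1/(-675033849) = -1/675033849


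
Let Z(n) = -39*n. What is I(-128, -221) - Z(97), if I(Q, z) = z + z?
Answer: 3341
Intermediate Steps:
I(Q, z) = 2*z
I(-128, -221) - Z(97) = 2*(-221) - (-39)*97 = -442 - 1*(-3783) = -442 + 3783 = 3341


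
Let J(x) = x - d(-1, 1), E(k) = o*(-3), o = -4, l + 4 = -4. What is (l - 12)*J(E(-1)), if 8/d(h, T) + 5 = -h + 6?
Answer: -160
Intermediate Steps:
l = -8 (l = -4 - 4 = -8)
d(h, T) = 8/(1 - h) (d(h, T) = 8/(-5 + (-h + 6)) = 8/(-5 + (6 - h)) = 8/(1 - h))
E(k) = 12 (E(k) = -4*(-3) = 12)
J(x) = -4 + x (J(x) = x - (-8)/(-1 - 1) = x - (-8)/(-2) = x - (-8)*(-1)/2 = x - 1*4 = x - 4 = -4 + x)
(l - 12)*J(E(-1)) = (-8 - 12)*(-4 + 12) = -20*8 = -160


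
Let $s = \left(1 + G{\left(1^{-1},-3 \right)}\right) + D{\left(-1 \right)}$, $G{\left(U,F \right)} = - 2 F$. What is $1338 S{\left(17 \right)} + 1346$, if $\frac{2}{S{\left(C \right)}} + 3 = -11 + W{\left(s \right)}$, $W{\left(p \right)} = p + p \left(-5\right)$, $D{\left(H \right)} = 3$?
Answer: $\frac{11668}{9} \approx 1296.4$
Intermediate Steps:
$s = 10$ ($s = \left(1 - -6\right) + 3 = \left(1 + 6\right) + 3 = 7 + 3 = 10$)
$W{\left(p \right)} = - 4 p$ ($W{\left(p \right)} = p - 5 p = - 4 p$)
$S{\left(C \right)} = - \frac{1}{27}$ ($S{\left(C \right)} = \frac{2}{-3 - 51} = \frac{2}{-54} = 2 \left(- \frac{1}{54}\right) = - \frac{1}{27}$)
$1338 S{\left(17 \right)} + 1346 = 1338 \left(- \frac{1}{27}\right) + 1346 = - \frac{446}{9} + 1346 = \frac{11668}{9}$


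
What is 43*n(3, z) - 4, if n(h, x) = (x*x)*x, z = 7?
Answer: 14745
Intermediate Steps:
n(h, x) = x³ (n(h, x) = x²*x = x³)
43*n(3, z) - 4 = 43*7³ - 4 = 43*343 - 4 = 14749 - 4 = 14745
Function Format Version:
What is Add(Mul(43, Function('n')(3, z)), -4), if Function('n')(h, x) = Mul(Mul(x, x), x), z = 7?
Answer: 14745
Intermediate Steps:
Function('n')(h, x) = Pow(x, 3) (Function('n')(h, x) = Mul(Pow(x, 2), x) = Pow(x, 3))
Add(Mul(43, Function('n')(3, z)), -4) = Add(Mul(43, Pow(7, 3)), -4) = Add(Mul(43, 343), -4) = Add(14749, -4) = 14745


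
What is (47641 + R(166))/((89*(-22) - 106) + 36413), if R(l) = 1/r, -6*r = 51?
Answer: 809895/583933 ≈ 1.3870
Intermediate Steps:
r = -17/2 (r = -⅙*51 = -17/2 ≈ -8.5000)
R(l) = -2/17 (R(l) = 1/(-17/2) = -2/17)
(47641 + R(166))/((89*(-22) - 106) + 36413) = (47641 - 2/17)/((89*(-22) - 106) + 36413) = 809895/(17*((-1958 - 106) + 36413)) = 809895/(17*(-2064 + 36413)) = (809895/17)/34349 = (809895/17)*(1/34349) = 809895/583933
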